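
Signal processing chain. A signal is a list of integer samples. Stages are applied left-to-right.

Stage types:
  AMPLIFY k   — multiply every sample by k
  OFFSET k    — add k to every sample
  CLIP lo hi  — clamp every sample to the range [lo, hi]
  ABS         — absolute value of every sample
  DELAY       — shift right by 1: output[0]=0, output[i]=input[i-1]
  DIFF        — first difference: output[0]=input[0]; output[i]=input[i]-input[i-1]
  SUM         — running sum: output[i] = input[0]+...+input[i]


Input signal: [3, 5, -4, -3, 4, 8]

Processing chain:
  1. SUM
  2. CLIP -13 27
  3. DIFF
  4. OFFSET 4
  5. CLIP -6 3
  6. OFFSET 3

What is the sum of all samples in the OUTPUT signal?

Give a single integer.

Input: [3, 5, -4, -3, 4, 8]
Stage 1 (SUM): sum[0..0]=3, sum[0..1]=8, sum[0..2]=4, sum[0..3]=1, sum[0..4]=5, sum[0..5]=13 -> [3, 8, 4, 1, 5, 13]
Stage 2 (CLIP -13 27): clip(3,-13,27)=3, clip(8,-13,27)=8, clip(4,-13,27)=4, clip(1,-13,27)=1, clip(5,-13,27)=5, clip(13,-13,27)=13 -> [3, 8, 4, 1, 5, 13]
Stage 3 (DIFF): s[0]=3, 8-3=5, 4-8=-4, 1-4=-3, 5-1=4, 13-5=8 -> [3, 5, -4, -3, 4, 8]
Stage 4 (OFFSET 4): 3+4=7, 5+4=9, -4+4=0, -3+4=1, 4+4=8, 8+4=12 -> [7, 9, 0, 1, 8, 12]
Stage 5 (CLIP -6 3): clip(7,-6,3)=3, clip(9,-6,3)=3, clip(0,-6,3)=0, clip(1,-6,3)=1, clip(8,-6,3)=3, clip(12,-6,3)=3 -> [3, 3, 0, 1, 3, 3]
Stage 6 (OFFSET 3): 3+3=6, 3+3=6, 0+3=3, 1+3=4, 3+3=6, 3+3=6 -> [6, 6, 3, 4, 6, 6]
Output sum: 31

Answer: 31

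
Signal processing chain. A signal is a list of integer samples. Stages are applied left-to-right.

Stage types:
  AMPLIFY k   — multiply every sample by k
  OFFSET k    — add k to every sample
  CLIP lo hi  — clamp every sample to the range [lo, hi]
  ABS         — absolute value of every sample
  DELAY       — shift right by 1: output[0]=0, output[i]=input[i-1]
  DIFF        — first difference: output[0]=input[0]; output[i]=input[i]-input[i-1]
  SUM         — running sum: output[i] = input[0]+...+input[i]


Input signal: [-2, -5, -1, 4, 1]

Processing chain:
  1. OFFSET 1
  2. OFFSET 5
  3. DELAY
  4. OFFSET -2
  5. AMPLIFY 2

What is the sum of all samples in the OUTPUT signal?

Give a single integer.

Input: [-2, -5, -1, 4, 1]
Stage 1 (OFFSET 1): -2+1=-1, -5+1=-4, -1+1=0, 4+1=5, 1+1=2 -> [-1, -4, 0, 5, 2]
Stage 2 (OFFSET 5): -1+5=4, -4+5=1, 0+5=5, 5+5=10, 2+5=7 -> [4, 1, 5, 10, 7]
Stage 3 (DELAY): [0, 4, 1, 5, 10] = [0, 4, 1, 5, 10] -> [0, 4, 1, 5, 10]
Stage 4 (OFFSET -2): 0+-2=-2, 4+-2=2, 1+-2=-1, 5+-2=3, 10+-2=8 -> [-2, 2, -1, 3, 8]
Stage 5 (AMPLIFY 2): -2*2=-4, 2*2=4, -1*2=-2, 3*2=6, 8*2=16 -> [-4, 4, -2, 6, 16]
Output sum: 20

Answer: 20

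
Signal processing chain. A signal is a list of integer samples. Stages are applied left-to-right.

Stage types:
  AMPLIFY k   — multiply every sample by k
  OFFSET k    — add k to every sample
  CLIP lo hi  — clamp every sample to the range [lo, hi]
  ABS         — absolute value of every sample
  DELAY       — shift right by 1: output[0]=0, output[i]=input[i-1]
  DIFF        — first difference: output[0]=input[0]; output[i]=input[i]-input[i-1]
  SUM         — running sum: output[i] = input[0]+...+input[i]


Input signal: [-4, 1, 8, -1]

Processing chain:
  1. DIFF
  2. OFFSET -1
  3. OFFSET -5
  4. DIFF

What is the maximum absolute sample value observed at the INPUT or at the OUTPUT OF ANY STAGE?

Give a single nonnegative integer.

Input: [-4, 1, 8, -1] (max |s|=8)
Stage 1 (DIFF): s[0]=-4, 1--4=5, 8-1=7, -1-8=-9 -> [-4, 5, 7, -9] (max |s|=9)
Stage 2 (OFFSET -1): -4+-1=-5, 5+-1=4, 7+-1=6, -9+-1=-10 -> [-5, 4, 6, -10] (max |s|=10)
Stage 3 (OFFSET -5): -5+-5=-10, 4+-5=-1, 6+-5=1, -10+-5=-15 -> [-10, -1, 1, -15] (max |s|=15)
Stage 4 (DIFF): s[0]=-10, -1--10=9, 1--1=2, -15-1=-16 -> [-10, 9, 2, -16] (max |s|=16)
Overall max amplitude: 16

Answer: 16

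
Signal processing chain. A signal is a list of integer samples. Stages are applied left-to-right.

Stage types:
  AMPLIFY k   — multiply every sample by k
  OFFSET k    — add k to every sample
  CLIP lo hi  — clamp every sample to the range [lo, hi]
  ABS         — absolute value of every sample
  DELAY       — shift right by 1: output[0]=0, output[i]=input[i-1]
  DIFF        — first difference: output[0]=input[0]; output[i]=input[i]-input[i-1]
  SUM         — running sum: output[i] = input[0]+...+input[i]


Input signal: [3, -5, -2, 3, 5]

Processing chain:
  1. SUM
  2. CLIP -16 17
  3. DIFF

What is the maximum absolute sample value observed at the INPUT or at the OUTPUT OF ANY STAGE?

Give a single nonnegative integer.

Answer: 5

Derivation:
Input: [3, -5, -2, 3, 5] (max |s|=5)
Stage 1 (SUM): sum[0..0]=3, sum[0..1]=-2, sum[0..2]=-4, sum[0..3]=-1, sum[0..4]=4 -> [3, -2, -4, -1, 4] (max |s|=4)
Stage 2 (CLIP -16 17): clip(3,-16,17)=3, clip(-2,-16,17)=-2, clip(-4,-16,17)=-4, clip(-1,-16,17)=-1, clip(4,-16,17)=4 -> [3, -2, -4, -1, 4] (max |s|=4)
Stage 3 (DIFF): s[0]=3, -2-3=-5, -4--2=-2, -1--4=3, 4--1=5 -> [3, -5, -2, 3, 5] (max |s|=5)
Overall max amplitude: 5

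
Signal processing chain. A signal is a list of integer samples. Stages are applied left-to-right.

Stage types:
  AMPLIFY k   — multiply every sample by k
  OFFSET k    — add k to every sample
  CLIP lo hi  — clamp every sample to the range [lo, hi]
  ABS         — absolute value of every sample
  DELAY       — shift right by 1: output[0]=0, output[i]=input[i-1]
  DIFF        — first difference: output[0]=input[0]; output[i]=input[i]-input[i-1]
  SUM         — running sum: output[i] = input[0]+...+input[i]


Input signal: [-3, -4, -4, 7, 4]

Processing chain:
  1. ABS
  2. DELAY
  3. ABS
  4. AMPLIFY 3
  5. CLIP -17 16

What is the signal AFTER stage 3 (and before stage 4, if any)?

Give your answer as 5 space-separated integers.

Answer: 0 3 4 4 7

Derivation:
Input: [-3, -4, -4, 7, 4]
Stage 1 (ABS): |-3|=3, |-4|=4, |-4|=4, |7|=7, |4|=4 -> [3, 4, 4, 7, 4]
Stage 2 (DELAY): [0, 3, 4, 4, 7] = [0, 3, 4, 4, 7] -> [0, 3, 4, 4, 7]
Stage 3 (ABS): |0|=0, |3|=3, |4|=4, |4|=4, |7|=7 -> [0, 3, 4, 4, 7]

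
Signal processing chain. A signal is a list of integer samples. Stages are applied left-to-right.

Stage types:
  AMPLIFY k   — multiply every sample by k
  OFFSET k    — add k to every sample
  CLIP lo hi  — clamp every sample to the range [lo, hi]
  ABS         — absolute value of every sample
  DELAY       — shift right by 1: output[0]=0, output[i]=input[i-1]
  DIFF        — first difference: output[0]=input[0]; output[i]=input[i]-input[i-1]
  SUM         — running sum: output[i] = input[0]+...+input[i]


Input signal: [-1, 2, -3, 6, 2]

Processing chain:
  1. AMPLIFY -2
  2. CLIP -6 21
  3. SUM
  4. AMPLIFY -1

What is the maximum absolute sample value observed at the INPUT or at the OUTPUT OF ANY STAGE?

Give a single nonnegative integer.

Answer: 12

Derivation:
Input: [-1, 2, -3, 6, 2] (max |s|=6)
Stage 1 (AMPLIFY -2): -1*-2=2, 2*-2=-4, -3*-2=6, 6*-2=-12, 2*-2=-4 -> [2, -4, 6, -12, -4] (max |s|=12)
Stage 2 (CLIP -6 21): clip(2,-6,21)=2, clip(-4,-6,21)=-4, clip(6,-6,21)=6, clip(-12,-6,21)=-6, clip(-4,-6,21)=-4 -> [2, -4, 6, -6, -4] (max |s|=6)
Stage 3 (SUM): sum[0..0]=2, sum[0..1]=-2, sum[0..2]=4, sum[0..3]=-2, sum[0..4]=-6 -> [2, -2, 4, -2, -6] (max |s|=6)
Stage 4 (AMPLIFY -1): 2*-1=-2, -2*-1=2, 4*-1=-4, -2*-1=2, -6*-1=6 -> [-2, 2, -4, 2, 6] (max |s|=6)
Overall max amplitude: 12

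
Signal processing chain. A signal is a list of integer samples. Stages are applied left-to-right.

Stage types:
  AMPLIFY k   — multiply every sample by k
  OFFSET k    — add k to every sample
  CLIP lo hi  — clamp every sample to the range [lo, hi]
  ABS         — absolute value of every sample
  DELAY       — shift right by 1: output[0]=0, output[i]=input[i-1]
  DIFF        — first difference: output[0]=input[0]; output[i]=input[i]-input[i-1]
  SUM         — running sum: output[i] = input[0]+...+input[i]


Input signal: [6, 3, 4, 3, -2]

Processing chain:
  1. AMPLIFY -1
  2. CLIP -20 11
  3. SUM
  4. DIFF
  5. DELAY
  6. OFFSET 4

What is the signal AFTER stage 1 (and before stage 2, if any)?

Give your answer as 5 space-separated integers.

Input: [6, 3, 4, 3, -2]
Stage 1 (AMPLIFY -1): 6*-1=-6, 3*-1=-3, 4*-1=-4, 3*-1=-3, -2*-1=2 -> [-6, -3, -4, -3, 2]

Answer: -6 -3 -4 -3 2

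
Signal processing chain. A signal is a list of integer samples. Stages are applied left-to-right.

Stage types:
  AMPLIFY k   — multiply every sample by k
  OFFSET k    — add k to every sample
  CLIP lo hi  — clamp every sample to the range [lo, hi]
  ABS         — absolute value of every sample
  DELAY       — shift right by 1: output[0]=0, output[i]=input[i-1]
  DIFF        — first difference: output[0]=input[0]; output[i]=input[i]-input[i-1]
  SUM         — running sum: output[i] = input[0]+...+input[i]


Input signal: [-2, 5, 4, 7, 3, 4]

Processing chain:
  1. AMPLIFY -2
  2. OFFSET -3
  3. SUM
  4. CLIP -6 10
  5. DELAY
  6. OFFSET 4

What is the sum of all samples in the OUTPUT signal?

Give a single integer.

Input: [-2, 5, 4, 7, 3, 4]
Stage 1 (AMPLIFY -2): -2*-2=4, 5*-2=-10, 4*-2=-8, 7*-2=-14, 3*-2=-6, 4*-2=-8 -> [4, -10, -8, -14, -6, -8]
Stage 2 (OFFSET -3): 4+-3=1, -10+-3=-13, -8+-3=-11, -14+-3=-17, -6+-3=-9, -8+-3=-11 -> [1, -13, -11, -17, -9, -11]
Stage 3 (SUM): sum[0..0]=1, sum[0..1]=-12, sum[0..2]=-23, sum[0..3]=-40, sum[0..4]=-49, sum[0..5]=-60 -> [1, -12, -23, -40, -49, -60]
Stage 4 (CLIP -6 10): clip(1,-6,10)=1, clip(-12,-6,10)=-6, clip(-23,-6,10)=-6, clip(-40,-6,10)=-6, clip(-49,-6,10)=-6, clip(-60,-6,10)=-6 -> [1, -6, -6, -6, -6, -6]
Stage 5 (DELAY): [0, 1, -6, -6, -6, -6] = [0, 1, -6, -6, -6, -6] -> [0, 1, -6, -6, -6, -6]
Stage 6 (OFFSET 4): 0+4=4, 1+4=5, -6+4=-2, -6+4=-2, -6+4=-2, -6+4=-2 -> [4, 5, -2, -2, -2, -2]
Output sum: 1

Answer: 1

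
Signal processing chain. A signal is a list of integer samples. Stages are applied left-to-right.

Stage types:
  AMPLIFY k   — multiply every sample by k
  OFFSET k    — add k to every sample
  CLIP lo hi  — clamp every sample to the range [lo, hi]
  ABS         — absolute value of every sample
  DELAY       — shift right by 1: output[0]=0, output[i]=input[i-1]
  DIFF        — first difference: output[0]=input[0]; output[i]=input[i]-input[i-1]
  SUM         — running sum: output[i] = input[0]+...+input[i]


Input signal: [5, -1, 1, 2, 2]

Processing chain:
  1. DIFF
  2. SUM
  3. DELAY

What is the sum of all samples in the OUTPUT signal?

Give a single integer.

Input: [5, -1, 1, 2, 2]
Stage 1 (DIFF): s[0]=5, -1-5=-6, 1--1=2, 2-1=1, 2-2=0 -> [5, -6, 2, 1, 0]
Stage 2 (SUM): sum[0..0]=5, sum[0..1]=-1, sum[0..2]=1, sum[0..3]=2, sum[0..4]=2 -> [5, -1, 1, 2, 2]
Stage 3 (DELAY): [0, 5, -1, 1, 2] = [0, 5, -1, 1, 2] -> [0, 5, -1, 1, 2]
Output sum: 7

Answer: 7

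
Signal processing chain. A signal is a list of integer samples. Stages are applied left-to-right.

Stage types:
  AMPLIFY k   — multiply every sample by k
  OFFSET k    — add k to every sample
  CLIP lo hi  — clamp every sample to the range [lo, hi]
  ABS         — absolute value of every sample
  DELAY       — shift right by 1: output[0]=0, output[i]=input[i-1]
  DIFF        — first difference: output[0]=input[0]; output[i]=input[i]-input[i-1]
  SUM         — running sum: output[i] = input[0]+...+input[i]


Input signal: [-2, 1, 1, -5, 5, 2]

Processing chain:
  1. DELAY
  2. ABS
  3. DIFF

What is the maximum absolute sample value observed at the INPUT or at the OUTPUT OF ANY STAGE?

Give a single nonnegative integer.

Answer: 5

Derivation:
Input: [-2, 1, 1, -5, 5, 2] (max |s|=5)
Stage 1 (DELAY): [0, -2, 1, 1, -5, 5] = [0, -2, 1, 1, -5, 5] -> [0, -2, 1, 1, -5, 5] (max |s|=5)
Stage 2 (ABS): |0|=0, |-2|=2, |1|=1, |1|=1, |-5|=5, |5|=5 -> [0, 2, 1, 1, 5, 5] (max |s|=5)
Stage 3 (DIFF): s[0]=0, 2-0=2, 1-2=-1, 1-1=0, 5-1=4, 5-5=0 -> [0, 2, -1, 0, 4, 0] (max |s|=4)
Overall max amplitude: 5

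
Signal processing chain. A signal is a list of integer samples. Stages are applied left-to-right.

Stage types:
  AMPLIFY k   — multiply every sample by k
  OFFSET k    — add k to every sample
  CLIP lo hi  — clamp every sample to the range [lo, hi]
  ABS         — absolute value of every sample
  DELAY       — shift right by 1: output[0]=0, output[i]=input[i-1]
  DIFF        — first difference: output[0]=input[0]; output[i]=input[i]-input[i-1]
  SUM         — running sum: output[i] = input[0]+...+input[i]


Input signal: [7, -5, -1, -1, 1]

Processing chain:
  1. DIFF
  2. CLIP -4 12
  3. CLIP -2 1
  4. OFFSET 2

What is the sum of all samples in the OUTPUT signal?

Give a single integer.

Input: [7, -5, -1, -1, 1]
Stage 1 (DIFF): s[0]=7, -5-7=-12, -1--5=4, -1--1=0, 1--1=2 -> [7, -12, 4, 0, 2]
Stage 2 (CLIP -4 12): clip(7,-4,12)=7, clip(-12,-4,12)=-4, clip(4,-4,12)=4, clip(0,-4,12)=0, clip(2,-4,12)=2 -> [7, -4, 4, 0, 2]
Stage 3 (CLIP -2 1): clip(7,-2,1)=1, clip(-4,-2,1)=-2, clip(4,-2,1)=1, clip(0,-2,1)=0, clip(2,-2,1)=1 -> [1, -2, 1, 0, 1]
Stage 4 (OFFSET 2): 1+2=3, -2+2=0, 1+2=3, 0+2=2, 1+2=3 -> [3, 0, 3, 2, 3]
Output sum: 11

Answer: 11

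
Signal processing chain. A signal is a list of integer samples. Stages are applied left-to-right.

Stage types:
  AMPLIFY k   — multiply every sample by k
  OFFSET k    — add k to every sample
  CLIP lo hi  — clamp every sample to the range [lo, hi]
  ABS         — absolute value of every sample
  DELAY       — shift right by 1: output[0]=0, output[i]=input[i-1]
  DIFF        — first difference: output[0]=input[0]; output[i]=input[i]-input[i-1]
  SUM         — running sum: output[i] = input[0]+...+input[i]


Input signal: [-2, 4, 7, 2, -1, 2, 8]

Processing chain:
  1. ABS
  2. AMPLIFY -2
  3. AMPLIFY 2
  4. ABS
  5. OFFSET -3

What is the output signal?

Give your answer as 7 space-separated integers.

Input: [-2, 4, 7, 2, -1, 2, 8]
Stage 1 (ABS): |-2|=2, |4|=4, |7|=7, |2|=2, |-1|=1, |2|=2, |8|=8 -> [2, 4, 7, 2, 1, 2, 8]
Stage 2 (AMPLIFY -2): 2*-2=-4, 4*-2=-8, 7*-2=-14, 2*-2=-4, 1*-2=-2, 2*-2=-4, 8*-2=-16 -> [-4, -8, -14, -4, -2, -4, -16]
Stage 3 (AMPLIFY 2): -4*2=-8, -8*2=-16, -14*2=-28, -4*2=-8, -2*2=-4, -4*2=-8, -16*2=-32 -> [-8, -16, -28, -8, -4, -8, -32]
Stage 4 (ABS): |-8|=8, |-16|=16, |-28|=28, |-8|=8, |-4|=4, |-8|=8, |-32|=32 -> [8, 16, 28, 8, 4, 8, 32]
Stage 5 (OFFSET -3): 8+-3=5, 16+-3=13, 28+-3=25, 8+-3=5, 4+-3=1, 8+-3=5, 32+-3=29 -> [5, 13, 25, 5, 1, 5, 29]

Answer: 5 13 25 5 1 5 29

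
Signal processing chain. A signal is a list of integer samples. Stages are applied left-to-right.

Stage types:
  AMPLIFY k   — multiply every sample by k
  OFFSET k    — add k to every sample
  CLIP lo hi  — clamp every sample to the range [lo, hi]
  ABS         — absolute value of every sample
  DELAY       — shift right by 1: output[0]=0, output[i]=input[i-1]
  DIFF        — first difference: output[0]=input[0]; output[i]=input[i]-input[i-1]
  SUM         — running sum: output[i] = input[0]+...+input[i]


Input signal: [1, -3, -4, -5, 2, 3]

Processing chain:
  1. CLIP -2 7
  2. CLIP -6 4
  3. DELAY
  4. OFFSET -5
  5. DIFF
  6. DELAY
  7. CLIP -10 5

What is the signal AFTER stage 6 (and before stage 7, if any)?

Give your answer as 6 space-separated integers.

Input: [1, -3, -4, -5, 2, 3]
Stage 1 (CLIP -2 7): clip(1,-2,7)=1, clip(-3,-2,7)=-2, clip(-4,-2,7)=-2, clip(-5,-2,7)=-2, clip(2,-2,7)=2, clip(3,-2,7)=3 -> [1, -2, -2, -2, 2, 3]
Stage 2 (CLIP -6 4): clip(1,-6,4)=1, clip(-2,-6,4)=-2, clip(-2,-6,4)=-2, clip(-2,-6,4)=-2, clip(2,-6,4)=2, clip(3,-6,4)=3 -> [1, -2, -2, -2, 2, 3]
Stage 3 (DELAY): [0, 1, -2, -2, -2, 2] = [0, 1, -2, -2, -2, 2] -> [0, 1, -2, -2, -2, 2]
Stage 4 (OFFSET -5): 0+-5=-5, 1+-5=-4, -2+-5=-7, -2+-5=-7, -2+-5=-7, 2+-5=-3 -> [-5, -4, -7, -7, -7, -3]
Stage 5 (DIFF): s[0]=-5, -4--5=1, -7--4=-3, -7--7=0, -7--7=0, -3--7=4 -> [-5, 1, -3, 0, 0, 4]
Stage 6 (DELAY): [0, -5, 1, -3, 0, 0] = [0, -5, 1, -3, 0, 0] -> [0, -5, 1, -3, 0, 0]

Answer: 0 -5 1 -3 0 0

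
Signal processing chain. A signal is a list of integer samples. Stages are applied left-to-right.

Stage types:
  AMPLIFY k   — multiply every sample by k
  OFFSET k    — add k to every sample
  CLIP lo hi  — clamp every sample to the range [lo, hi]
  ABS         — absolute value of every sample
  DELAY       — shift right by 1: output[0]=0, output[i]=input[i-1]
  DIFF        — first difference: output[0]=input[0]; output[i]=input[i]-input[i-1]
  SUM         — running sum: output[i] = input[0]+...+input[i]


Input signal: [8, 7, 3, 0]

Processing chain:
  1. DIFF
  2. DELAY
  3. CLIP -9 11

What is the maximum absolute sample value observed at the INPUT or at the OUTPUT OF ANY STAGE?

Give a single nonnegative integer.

Input: [8, 7, 3, 0] (max |s|=8)
Stage 1 (DIFF): s[0]=8, 7-8=-1, 3-7=-4, 0-3=-3 -> [8, -1, -4, -3] (max |s|=8)
Stage 2 (DELAY): [0, 8, -1, -4] = [0, 8, -1, -4] -> [0, 8, -1, -4] (max |s|=8)
Stage 3 (CLIP -9 11): clip(0,-9,11)=0, clip(8,-9,11)=8, clip(-1,-9,11)=-1, clip(-4,-9,11)=-4 -> [0, 8, -1, -4] (max |s|=8)
Overall max amplitude: 8

Answer: 8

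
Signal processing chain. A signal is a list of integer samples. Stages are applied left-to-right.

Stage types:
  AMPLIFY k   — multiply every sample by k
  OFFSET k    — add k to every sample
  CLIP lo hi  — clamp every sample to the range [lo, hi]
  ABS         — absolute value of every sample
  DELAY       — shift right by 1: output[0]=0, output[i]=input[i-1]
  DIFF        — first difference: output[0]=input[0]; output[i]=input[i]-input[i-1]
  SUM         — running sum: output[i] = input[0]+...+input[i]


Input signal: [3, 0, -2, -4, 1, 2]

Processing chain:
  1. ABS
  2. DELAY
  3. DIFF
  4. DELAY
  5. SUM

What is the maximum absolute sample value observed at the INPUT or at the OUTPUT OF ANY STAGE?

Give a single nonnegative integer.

Input: [3, 0, -2, -4, 1, 2] (max |s|=4)
Stage 1 (ABS): |3|=3, |0|=0, |-2|=2, |-4|=4, |1|=1, |2|=2 -> [3, 0, 2, 4, 1, 2] (max |s|=4)
Stage 2 (DELAY): [0, 3, 0, 2, 4, 1] = [0, 3, 0, 2, 4, 1] -> [0, 3, 0, 2, 4, 1] (max |s|=4)
Stage 3 (DIFF): s[0]=0, 3-0=3, 0-3=-3, 2-0=2, 4-2=2, 1-4=-3 -> [0, 3, -3, 2, 2, -3] (max |s|=3)
Stage 4 (DELAY): [0, 0, 3, -3, 2, 2] = [0, 0, 3, -3, 2, 2] -> [0, 0, 3, -3, 2, 2] (max |s|=3)
Stage 5 (SUM): sum[0..0]=0, sum[0..1]=0, sum[0..2]=3, sum[0..3]=0, sum[0..4]=2, sum[0..5]=4 -> [0, 0, 3, 0, 2, 4] (max |s|=4)
Overall max amplitude: 4

Answer: 4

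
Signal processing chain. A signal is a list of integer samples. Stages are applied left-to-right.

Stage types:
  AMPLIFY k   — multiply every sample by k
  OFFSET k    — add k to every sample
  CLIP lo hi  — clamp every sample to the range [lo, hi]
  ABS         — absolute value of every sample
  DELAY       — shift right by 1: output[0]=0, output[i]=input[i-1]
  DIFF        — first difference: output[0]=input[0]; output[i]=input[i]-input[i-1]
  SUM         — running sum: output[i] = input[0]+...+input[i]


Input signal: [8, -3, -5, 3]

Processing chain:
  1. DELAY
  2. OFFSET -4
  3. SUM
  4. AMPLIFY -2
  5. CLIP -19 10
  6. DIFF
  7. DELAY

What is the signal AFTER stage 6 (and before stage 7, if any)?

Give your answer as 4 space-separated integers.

Answer: 8 -8 10 0

Derivation:
Input: [8, -3, -5, 3]
Stage 1 (DELAY): [0, 8, -3, -5] = [0, 8, -3, -5] -> [0, 8, -3, -5]
Stage 2 (OFFSET -4): 0+-4=-4, 8+-4=4, -3+-4=-7, -5+-4=-9 -> [-4, 4, -7, -9]
Stage 3 (SUM): sum[0..0]=-4, sum[0..1]=0, sum[0..2]=-7, sum[0..3]=-16 -> [-4, 0, -7, -16]
Stage 4 (AMPLIFY -2): -4*-2=8, 0*-2=0, -7*-2=14, -16*-2=32 -> [8, 0, 14, 32]
Stage 5 (CLIP -19 10): clip(8,-19,10)=8, clip(0,-19,10)=0, clip(14,-19,10)=10, clip(32,-19,10)=10 -> [8, 0, 10, 10]
Stage 6 (DIFF): s[0]=8, 0-8=-8, 10-0=10, 10-10=0 -> [8, -8, 10, 0]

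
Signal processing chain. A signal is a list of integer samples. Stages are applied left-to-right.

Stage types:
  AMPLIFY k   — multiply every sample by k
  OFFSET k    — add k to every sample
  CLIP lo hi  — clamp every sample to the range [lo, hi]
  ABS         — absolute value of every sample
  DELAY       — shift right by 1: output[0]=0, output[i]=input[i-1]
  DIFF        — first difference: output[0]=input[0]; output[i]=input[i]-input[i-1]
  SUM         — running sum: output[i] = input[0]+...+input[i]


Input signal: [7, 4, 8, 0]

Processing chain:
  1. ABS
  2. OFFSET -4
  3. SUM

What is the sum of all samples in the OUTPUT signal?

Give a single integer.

Input: [7, 4, 8, 0]
Stage 1 (ABS): |7|=7, |4|=4, |8|=8, |0|=0 -> [7, 4, 8, 0]
Stage 2 (OFFSET -4): 7+-4=3, 4+-4=0, 8+-4=4, 0+-4=-4 -> [3, 0, 4, -4]
Stage 3 (SUM): sum[0..0]=3, sum[0..1]=3, sum[0..2]=7, sum[0..3]=3 -> [3, 3, 7, 3]
Output sum: 16

Answer: 16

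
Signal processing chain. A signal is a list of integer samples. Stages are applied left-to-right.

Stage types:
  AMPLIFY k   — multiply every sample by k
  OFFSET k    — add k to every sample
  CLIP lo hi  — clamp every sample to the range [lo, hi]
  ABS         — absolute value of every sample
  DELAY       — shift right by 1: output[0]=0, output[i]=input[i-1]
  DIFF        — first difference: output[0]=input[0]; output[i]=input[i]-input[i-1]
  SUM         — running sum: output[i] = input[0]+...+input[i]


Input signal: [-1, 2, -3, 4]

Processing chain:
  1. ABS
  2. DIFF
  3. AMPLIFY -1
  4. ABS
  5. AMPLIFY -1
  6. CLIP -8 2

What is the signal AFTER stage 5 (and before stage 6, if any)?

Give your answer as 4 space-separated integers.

Answer: -1 -1 -1 -1

Derivation:
Input: [-1, 2, -3, 4]
Stage 1 (ABS): |-1|=1, |2|=2, |-3|=3, |4|=4 -> [1, 2, 3, 4]
Stage 2 (DIFF): s[0]=1, 2-1=1, 3-2=1, 4-3=1 -> [1, 1, 1, 1]
Stage 3 (AMPLIFY -1): 1*-1=-1, 1*-1=-1, 1*-1=-1, 1*-1=-1 -> [-1, -1, -1, -1]
Stage 4 (ABS): |-1|=1, |-1|=1, |-1|=1, |-1|=1 -> [1, 1, 1, 1]
Stage 5 (AMPLIFY -1): 1*-1=-1, 1*-1=-1, 1*-1=-1, 1*-1=-1 -> [-1, -1, -1, -1]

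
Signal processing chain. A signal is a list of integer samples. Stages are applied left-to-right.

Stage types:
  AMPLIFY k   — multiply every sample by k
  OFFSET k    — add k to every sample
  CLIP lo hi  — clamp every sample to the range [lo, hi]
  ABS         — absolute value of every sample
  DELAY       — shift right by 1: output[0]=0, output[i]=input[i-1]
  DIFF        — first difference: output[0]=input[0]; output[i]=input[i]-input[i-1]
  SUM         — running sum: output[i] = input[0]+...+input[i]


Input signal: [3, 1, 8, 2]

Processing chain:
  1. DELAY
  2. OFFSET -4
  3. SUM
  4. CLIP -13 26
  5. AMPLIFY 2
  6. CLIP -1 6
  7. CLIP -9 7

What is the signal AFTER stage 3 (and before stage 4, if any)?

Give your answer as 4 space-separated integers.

Answer: -4 -5 -8 -4

Derivation:
Input: [3, 1, 8, 2]
Stage 1 (DELAY): [0, 3, 1, 8] = [0, 3, 1, 8] -> [0, 3, 1, 8]
Stage 2 (OFFSET -4): 0+-4=-4, 3+-4=-1, 1+-4=-3, 8+-4=4 -> [-4, -1, -3, 4]
Stage 3 (SUM): sum[0..0]=-4, sum[0..1]=-5, sum[0..2]=-8, sum[0..3]=-4 -> [-4, -5, -8, -4]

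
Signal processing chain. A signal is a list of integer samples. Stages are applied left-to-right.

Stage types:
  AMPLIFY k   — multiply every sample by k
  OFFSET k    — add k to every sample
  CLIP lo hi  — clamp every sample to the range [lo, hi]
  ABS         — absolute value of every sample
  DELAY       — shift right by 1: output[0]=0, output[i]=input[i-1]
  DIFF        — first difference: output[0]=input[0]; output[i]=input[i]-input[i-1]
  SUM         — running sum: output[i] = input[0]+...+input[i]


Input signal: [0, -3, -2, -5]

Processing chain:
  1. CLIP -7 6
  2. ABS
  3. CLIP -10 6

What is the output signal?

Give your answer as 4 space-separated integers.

Answer: 0 3 2 5

Derivation:
Input: [0, -3, -2, -5]
Stage 1 (CLIP -7 6): clip(0,-7,6)=0, clip(-3,-7,6)=-3, clip(-2,-7,6)=-2, clip(-5,-7,6)=-5 -> [0, -3, -2, -5]
Stage 2 (ABS): |0|=0, |-3|=3, |-2|=2, |-5|=5 -> [0, 3, 2, 5]
Stage 3 (CLIP -10 6): clip(0,-10,6)=0, clip(3,-10,6)=3, clip(2,-10,6)=2, clip(5,-10,6)=5 -> [0, 3, 2, 5]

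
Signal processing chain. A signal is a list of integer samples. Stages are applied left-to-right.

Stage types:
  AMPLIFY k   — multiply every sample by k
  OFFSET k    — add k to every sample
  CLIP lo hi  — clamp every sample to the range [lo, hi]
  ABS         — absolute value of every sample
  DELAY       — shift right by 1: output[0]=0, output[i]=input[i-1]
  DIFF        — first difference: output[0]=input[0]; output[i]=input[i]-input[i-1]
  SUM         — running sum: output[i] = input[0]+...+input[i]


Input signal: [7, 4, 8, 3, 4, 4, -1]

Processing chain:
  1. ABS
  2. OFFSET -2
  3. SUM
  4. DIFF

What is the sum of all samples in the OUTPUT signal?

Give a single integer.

Answer: 17

Derivation:
Input: [7, 4, 8, 3, 4, 4, -1]
Stage 1 (ABS): |7|=7, |4|=4, |8|=8, |3|=3, |4|=4, |4|=4, |-1|=1 -> [7, 4, 8, 3, 4, 4, 1]
Stage 2 (OFFSET -2): 7+-2=5, 4+-2=2, 8+-2=6, 3+-2=1, 4+-2=2, 4+-2=2, 1+-2=-1 -> [5, 2, 6, 1, 2, 2, -1]
Stage 3 (SUM): sum[0..0]=5, sum[0..1]=7, sum[0..2]=13, sum[0..3]=14, sum[0..4]=16, sum[0..5]=18, sum[0..6]=17 -> [5, 7, 13, 14, 16, 18, 17]
Stage 4 (DIFF): s[0]=5, 7-5=2, 13-7=6, 14-13=1, 16-14=2, 18-16=2, 17-18=-1 -> [5, 2, 6, 1, 2, 2, -1]
Output sum: 17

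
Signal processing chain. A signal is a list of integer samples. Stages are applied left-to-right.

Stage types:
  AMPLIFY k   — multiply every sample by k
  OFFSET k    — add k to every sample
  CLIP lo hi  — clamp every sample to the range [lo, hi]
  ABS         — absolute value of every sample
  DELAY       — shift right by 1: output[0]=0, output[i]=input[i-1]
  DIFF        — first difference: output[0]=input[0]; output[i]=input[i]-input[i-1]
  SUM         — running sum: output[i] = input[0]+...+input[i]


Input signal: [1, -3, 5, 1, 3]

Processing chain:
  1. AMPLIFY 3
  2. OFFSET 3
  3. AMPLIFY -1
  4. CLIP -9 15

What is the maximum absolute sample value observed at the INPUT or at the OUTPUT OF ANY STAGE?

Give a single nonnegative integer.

Answer: 18

Derivation:
Input: [1, -3, 5, 1, 3] (max |s|=5)
Stage 1 (AMPLIFY 3): 1*3=3, -3*3=-9, 5*3=15, 1*3=3, 3*3=9 -> [3, -9, 15, 3, 9] (max |s|=15)
Stage 2 (OFFSET 3): 3+3=6, -9+3=-6, 15+3=18, 3+3=6, 9+3=12 -> [6, -6, 18, 6, 12] (max |s|=18)
Stage 3 (AMPLIFY -1): 6*-1=-6, -6*-1=6, 18*-1=-18, 6*-1=-6, 12*-1=-12 -> [-6, 6, -18, -6, -12] (max |s|=18)
Stage 4 (CLIP -9 15): clip(-6,-9,15)=-6, clip(6,-9,15)=6, clip(-18,-9,15)=-9, clip(-6,-9,15)=-6, clip(-12,-9,15)=-9 -> [-6, 6, -9, -6, -9] (max |s|=9)
Overall max amplitude: 18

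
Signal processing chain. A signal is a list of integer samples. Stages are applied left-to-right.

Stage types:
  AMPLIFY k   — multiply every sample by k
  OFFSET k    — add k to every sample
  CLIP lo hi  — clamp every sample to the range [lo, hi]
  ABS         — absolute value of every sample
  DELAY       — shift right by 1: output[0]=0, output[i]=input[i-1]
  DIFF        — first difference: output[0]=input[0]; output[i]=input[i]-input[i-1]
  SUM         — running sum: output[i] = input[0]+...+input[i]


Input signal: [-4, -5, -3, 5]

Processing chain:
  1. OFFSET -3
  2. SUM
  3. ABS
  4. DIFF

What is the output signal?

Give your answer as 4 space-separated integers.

Answer: 7 8 6 -2

Derivation:
Input: [-4, -5, -3, 5]
Stage 1 (OFFSET -3): -4+-3=-7, -5+-3=-8, -3+-3=-6, 5+-3=2 -> [-7, -8, -6, 2]
Stage 2 (SUM): sum[0..0]=-7, sum[0..1]=-15, sum[0..2]=-21, sum[0..3]=-19 -> [-7, -15, -21, -19]
Stage 3 (ABS): |-7|=7, |-15|=15, |-21|=21, |-19|=19 -> [7, 15, 21, 19]
Stage 4 (DIFF): s[0]=7, 15-7=8, 21-15=6, 19-21=-2 -> [7, 8, 6, -2]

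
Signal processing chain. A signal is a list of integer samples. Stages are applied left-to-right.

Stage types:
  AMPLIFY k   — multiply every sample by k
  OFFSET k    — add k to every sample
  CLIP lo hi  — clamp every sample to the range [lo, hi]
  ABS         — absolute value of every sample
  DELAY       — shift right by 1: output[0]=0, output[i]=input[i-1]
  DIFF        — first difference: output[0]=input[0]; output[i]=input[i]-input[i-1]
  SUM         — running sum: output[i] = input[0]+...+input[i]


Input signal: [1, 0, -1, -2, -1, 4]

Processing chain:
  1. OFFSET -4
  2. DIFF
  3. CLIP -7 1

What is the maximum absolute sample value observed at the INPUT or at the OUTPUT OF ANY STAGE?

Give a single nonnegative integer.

Answer: 6

Derivation:
Input: [1, 0, -1, -2, -1, 4] (max |s|=4)
Stage 1 (OFFSET -4): 1+-4=-3, 0+-4=-4, -1+-4=-5, -2+-4=-6, -1+-4=-5, 4+-4=0 -> [-3, -4, -5, -6, -5, 0] (max |s|=6)
Stage 2 (DIFF): s[0]=-3, -4--3=-1, -5--4=-1, -6--5=-1, -5--6=1, 0--5=5 -> [-3, -1, -1, -1, 1, 5] (max |s|=5)
Stage 3 (CLIP -7 1): clip(-3,-7,1)=-3, clip(-1,-7,1)=-1, clip(-1,-7,1)=-1, clip(-1,-7,1)=-1, clip(1,-7,1)=1, clip(5,-7,1)=1 -> [-3, -1, -1, -1, 1, 1] (max |s|=3)
Overall max amplitude: 6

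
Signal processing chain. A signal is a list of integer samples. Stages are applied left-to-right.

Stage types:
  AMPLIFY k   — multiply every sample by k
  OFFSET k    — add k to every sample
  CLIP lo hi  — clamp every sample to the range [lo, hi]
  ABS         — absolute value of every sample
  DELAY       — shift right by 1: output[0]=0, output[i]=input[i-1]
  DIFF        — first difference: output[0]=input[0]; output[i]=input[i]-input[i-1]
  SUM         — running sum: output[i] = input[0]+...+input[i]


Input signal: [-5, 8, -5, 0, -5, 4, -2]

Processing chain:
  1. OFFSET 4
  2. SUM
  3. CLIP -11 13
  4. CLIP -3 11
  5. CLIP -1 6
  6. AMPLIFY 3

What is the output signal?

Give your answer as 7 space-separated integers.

Answer: -3 18 18 18 18 18 18

Derivation:
Input: [-5, 8, -5, 0, -5, 4, -2]
Stage 1 (OFFSET 4): -5+4=-1, 8+4=12, -5+4=-1, 0+4=4, -5+4=-1, 4+4=8, -2+4=2 -> [-1, 12, -1, 4, -1, 8, 2]
Stage 2 (SUM): sum[0..0]=-1, sum[0..1]=11, sum[0..2]=10, sum[0..3]=14, sum[0..4]=13, sum[0..5]=21, sum[0..6]=23 -> [-1, 11, 10, 14, 13, 21, 23]
Stage 3 (CLIP -11 13): clip(-1,-11,13)=-1, clip(11,-11,13)=11, clip(10,-11,13)=10, clip(14,-11,13)=13, clip(13,-11,13)=13, clip(21,-11,13)=13, clip(23,-11,13)=13 -> [-1, 11, 10, 13, 13, 13, 13]
Stage 4 (CLIP -3 11): clip(-1,-3,11)=-1, clip(11,-3,11)=11, clip(10,-3,11)=10, clip(13,-3,11)=11, clip(13,-3,11)=11, clip(13,-3,11)=11, clip(13,-3,11)=11 -> [-1, 11, 10, 11, 11, 11, 11]
Stage 5 (CLIP -1 6): clip(-1,-1,6)=-1, clip(11,-1,6)=6, clip(10,-1,6)=6, clip(11,-1,6)=6, clip(11,-1,6)=6, clip(11,-1,6)=6, clip(11,-1,6)=6 -> [-1, 6, 6, 6, 6, 6, 6]
Stage 6 (AMPLIFY 3): -1*3=-3, 6*3=18, 6*3=18, 6*3=18, 6*3=18, 6*3=18, 6*3=18 -> [-3, 18, 18, 18, 18, 18, 18]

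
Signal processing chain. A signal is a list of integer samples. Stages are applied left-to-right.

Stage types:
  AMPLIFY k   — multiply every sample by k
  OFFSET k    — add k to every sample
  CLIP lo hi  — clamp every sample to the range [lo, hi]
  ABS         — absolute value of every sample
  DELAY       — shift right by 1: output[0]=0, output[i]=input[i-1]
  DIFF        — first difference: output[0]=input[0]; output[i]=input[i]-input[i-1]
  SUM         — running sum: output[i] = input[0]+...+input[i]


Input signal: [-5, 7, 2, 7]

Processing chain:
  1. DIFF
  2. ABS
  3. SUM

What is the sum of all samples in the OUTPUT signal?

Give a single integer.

Answer: 71

Derivation:
Input: [-5, 7, 2, 7]
Stage 1 (DIFF): s[0]=-5, 7--5=12, 2-7=-5, 7-2=5 -> [-5, 12, -5, 5]
Stage 2 (ABS): |-5|=5, |12|=12, |-5|=5, |5|=5 -> [5, 12, 5, 5]
Stage 3 (SUM): sum[0..0]=5, sum[0..1]=17, sum[0..2]=22, sum[0..3]=27 -> [5, 17, 22, 27]
Output sum: 71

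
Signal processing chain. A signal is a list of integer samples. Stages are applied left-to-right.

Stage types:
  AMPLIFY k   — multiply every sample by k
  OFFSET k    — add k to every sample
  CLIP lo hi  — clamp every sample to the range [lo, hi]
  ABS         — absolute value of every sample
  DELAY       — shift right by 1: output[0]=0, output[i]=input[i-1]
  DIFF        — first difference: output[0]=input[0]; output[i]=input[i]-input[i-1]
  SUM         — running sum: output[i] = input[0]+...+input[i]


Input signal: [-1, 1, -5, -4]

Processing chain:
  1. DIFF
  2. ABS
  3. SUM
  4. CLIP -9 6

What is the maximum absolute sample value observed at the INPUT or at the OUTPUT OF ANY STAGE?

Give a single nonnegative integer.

Answer: 10

Derivation:
Input: [-1, 1, -5, -4] (max |s|=5)
Stage 1 (DIFF): s[0]=-1, 1--1=2, -5-1=-6, -4--5=1 -> [-1, 2, -6, 1] (max |s|=6)
Stage 2 (ABS): |-1|=1, |2|=2, |-6|=6, |1|=1 -> [1, 2, 6, 1] (max |s|=6)
Stage 3 (SUM): sum[0..0]=1, sum[0..1]=3, sum[0..2]=9, sum[0..3]=10 -> [1, 3, 9, 10] (max |s|=10)
Stage 4 (CLIP -9 6): clip(1,-9,6)=1, clip(3,-9,6)=3, clip(9,-9,6)=6, clip(10,-9,6)=6 -> [1, 3, 6, 6] (max |s|=6)
Overall max amplitude: 10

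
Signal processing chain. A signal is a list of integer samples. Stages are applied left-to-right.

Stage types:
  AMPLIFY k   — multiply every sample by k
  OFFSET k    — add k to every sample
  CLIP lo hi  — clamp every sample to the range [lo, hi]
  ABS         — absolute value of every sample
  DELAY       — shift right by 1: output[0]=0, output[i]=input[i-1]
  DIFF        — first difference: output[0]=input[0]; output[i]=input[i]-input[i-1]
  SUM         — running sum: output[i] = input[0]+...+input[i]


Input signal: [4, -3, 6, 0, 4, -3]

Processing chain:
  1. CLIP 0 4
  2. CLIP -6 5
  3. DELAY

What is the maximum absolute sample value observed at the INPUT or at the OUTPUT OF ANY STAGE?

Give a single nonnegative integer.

Input: [4, -3, 6, 0, 4, -3] (max |s|=6)
Stage 1 (CLIP 0 4): clip(4,0,4)=4, clip(-3,0,4)=0, clip(6,0,4)=4, clip(0,0,4)=0, clip(4,0,4)=4, clip(-3,0,4)=0 -> [4, 0, 4, 0, 4, 0] (max |s|=4)
Stage 2 (CLIP -6 5): clip(4,-6,5)=4, clip(0,-6,5)=0, clip(4,-6,5)=4, clip(0,-6,5)=0, clip(4,-6,5)=4, clip(0,-6,5)=0 -> [4, 0, 4, 0, 4, 0] (max |s|=4)
Stage 3 (DELAY): [0, 4, 0, 4, 0, 4] = [0, 4, 0, 4, 0, 4] -> [0, 4, 0, 4, 0, 4] (max |s|=4)
Overall max amplitude: 6

Answer: 6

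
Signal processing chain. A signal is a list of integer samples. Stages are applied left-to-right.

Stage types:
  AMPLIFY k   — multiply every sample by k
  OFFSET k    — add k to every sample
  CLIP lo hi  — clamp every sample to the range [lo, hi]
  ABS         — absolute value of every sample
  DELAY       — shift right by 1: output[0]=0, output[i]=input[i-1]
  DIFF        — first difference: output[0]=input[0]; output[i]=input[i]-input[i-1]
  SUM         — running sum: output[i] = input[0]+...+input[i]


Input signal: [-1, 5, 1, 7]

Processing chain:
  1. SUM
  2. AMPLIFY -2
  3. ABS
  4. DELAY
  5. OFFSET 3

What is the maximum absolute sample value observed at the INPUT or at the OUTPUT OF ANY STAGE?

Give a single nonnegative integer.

Input: [-1, 5, 1, 7] (max |s|=7)
Stage 1 (SUM): sum[0..0]=-1, sum[0..1]=4, sum[0..2]=5, sum[0..3]=12 -> [-1, 4, 5, 12] (max |s|=12)
Stage 2 (AMPLIFY -2): -1*-2=2, 4*-2=-8, 5*-2=-10, 12*-2=-24 -> [2, -8, -10, -24] (max |s|=24)
Stage 3 (ABS): |2|=2, |-8|=8, |-10|=10, |-24|=24 -> [2, 8, 10, 24] (max |s|=24)
Stage 4 (DELAY): [0, 2, 8, 10] = [0, 2, 8, 10] -> [0, 2, 8, 10] (max |s|=10)
Stage 5 (OFFSET 3): 0+3=3, 2+3=5, 8+3=11, 10+3=13 -> [3, 5, 11, 13] (max |s|=13)
Overall max amplitude: 24

Answer: 24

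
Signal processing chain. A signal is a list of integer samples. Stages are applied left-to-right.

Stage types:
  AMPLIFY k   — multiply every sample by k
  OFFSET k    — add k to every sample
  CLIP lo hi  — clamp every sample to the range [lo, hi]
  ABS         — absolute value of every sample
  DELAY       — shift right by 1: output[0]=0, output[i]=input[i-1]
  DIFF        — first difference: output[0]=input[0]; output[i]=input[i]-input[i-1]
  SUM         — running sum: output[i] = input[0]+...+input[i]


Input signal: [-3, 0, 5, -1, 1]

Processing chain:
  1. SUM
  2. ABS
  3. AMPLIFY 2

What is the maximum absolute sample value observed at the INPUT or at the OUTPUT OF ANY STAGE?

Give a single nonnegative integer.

Input: [-3, 0, 5, -1, 1] (max |s|=5)
Stage 1 (SUM): sum[0..0]=-3, sum[0..1]=-3, sum[0..2]=2, sum[0..3]=1, sum[0..4]=2 -> [-3, -3, 2, 1, 2] (max |s|=3)
Stage 2 (ABS): |-3|=3, |-3|=3, |2|=2, |1|=1, |2|=2 -> [3, 3, 2, 1, 2] (max |s|=3)
Stage 3 (AMPLIFY 2): 3*2=6, 3*2=6, 2*2=4, 1*2=2, 2*2=4 -> [6, 6, 4, 2, 4] (max |s|=6)
Overall max amplitude: 6

Answer: 6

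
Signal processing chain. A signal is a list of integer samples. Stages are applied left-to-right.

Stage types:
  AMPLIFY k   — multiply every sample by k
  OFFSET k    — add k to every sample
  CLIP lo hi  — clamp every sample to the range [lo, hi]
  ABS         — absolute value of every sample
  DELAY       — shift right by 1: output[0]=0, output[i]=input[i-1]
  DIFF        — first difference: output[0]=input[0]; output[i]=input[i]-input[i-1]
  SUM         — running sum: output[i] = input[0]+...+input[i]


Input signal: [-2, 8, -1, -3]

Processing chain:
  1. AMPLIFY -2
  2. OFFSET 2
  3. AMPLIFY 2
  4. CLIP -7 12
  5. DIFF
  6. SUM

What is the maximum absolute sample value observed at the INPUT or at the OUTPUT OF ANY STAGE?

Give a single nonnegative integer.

Answer: 28

Derivation:
Input: [-2, 8, -1, -3] (max |s|=8)
Stage 1 (AMPLIFY -2): -2*-2=4, 8*-2=-16, -1*-2=2, -3*-2=6 -> [4, -16, 2, 6] (max |s|=16)
Stage 2 (OFFSET 2): 4+2=6, -16+2=-14, 2+2=4, 6+2=8 -> [6, -14, 4, 8] (max |s|=14)
Stage 3 (AMPLIFY 2): 6*2=12, -14*2=-28, 4*2=8, 8*2=16 -> [12, -28, 8, 16] (max |s|=28)
Stage 4 (CLIP -7 12): clip(12,-7,12)=12, clip(-28,-7,12)=-7, clip(8,-7,12)=8, clip(16,-7,12)=12 -> [12, -7, 8, 12] (max |s|=12)
Stage 5 (DIFF): s[0]=12, -7-12=-19, 8--7=15, 12-8=4 -> [12, -19, 15, 4] (max |s|=19)
Stage 6 (SUM): sum[0..0]=12, sum[0..1]=-7, sum[0..2]=8, sum[0..3]=12 -> [12, -7, 8, 12] (max |s|=12)
Overall max amplitude: 28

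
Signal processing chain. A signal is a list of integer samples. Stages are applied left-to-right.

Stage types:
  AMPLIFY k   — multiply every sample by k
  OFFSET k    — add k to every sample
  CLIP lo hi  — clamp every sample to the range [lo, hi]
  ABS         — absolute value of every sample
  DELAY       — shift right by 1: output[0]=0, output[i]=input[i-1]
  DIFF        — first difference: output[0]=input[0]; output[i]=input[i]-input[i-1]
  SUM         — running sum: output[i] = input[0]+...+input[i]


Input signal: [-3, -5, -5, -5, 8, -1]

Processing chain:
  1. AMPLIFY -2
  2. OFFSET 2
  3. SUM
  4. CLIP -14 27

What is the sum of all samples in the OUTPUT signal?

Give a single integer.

Answer: 136

Derivation:
Input: [-3, -5, -5, -5, 8, -1]
Stage 1 (AMPLIFY -2): -3*-2=6, -5*-2=10, -5*-2=10, -5*-2=10, 8*-2=-16, -1*-2=2 -> [6, 10, 10, 10, -16, 2]
Stage 2 (OFFSET 2): 6+2=8, 10+2=12, 10+2=12, 10+2=12, -16+2=-14, 2+2=4 -> [8, 12, 12, 12, -14, 4]
Stage 3 (SUM): sum[0..0]=8, sum[0..1]=20, sum[0..2]=32, sum[0..3]=44, sum[0..4]=30, sum[0..5]=34 -> [8, 20, 32, 44, 30, 34]
Stage 4 (CLIP -14 27): clip(8,-14,27)=8, clip(20,-14,27)=20, clip(32,-14,27)=27, clip(44,-14,27)=27, clip(30,-14,27)=27, clip(34,-14,27)=27 -> [8, 20, 27, 27, 27, 27]
Output sum: 136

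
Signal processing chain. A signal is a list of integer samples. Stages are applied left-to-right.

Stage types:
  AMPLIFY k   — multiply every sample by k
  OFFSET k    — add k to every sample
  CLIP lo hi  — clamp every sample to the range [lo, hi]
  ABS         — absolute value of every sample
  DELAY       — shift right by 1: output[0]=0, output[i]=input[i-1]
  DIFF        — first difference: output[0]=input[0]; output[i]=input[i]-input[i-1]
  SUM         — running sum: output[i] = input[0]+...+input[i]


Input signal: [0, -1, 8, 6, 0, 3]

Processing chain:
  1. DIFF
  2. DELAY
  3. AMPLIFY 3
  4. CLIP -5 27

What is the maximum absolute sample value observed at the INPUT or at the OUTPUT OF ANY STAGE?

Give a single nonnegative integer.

Input: [0, -1, 8, 6, 0, 3] (max |s|=8)
Stage 1 (DIFF): s[0]=0, -1-0=-1, 8--1=9, 6-8=-2, 0-6=-6, 3-0=3 -> [0, -1, 9, -2, -6, 3] (max |s|=9)
Stage 2 (DELAY): [0, 0, -1, 9, -2, -6] = [0, 0, -1, 9, -2, -6] -> [0, 0, -1, 9, -2, -6] (max |s|=9)
Stage 3 (AMPLIFY 3): 0*3=0, 0*3=0, -1*3=-3, 9*3=27, -2*3=-6, -6*3=-18 -> [0, 0, -3, 27, -6, -18] (max |s|=27)
Stage 4 (CLIP -5 27): clip(0,-5,27)=0, clip(0,-5,27)=0, clip(-3,-5,27)=-3, clip(27,-5,27)=27, clip(-6,-5,27)=-5, clip(-18,-5,27)=-5 -> [0, 0, -3, 27, -5, -5] (max |s|=27)
Overall max amplitude: 27

Answer: 27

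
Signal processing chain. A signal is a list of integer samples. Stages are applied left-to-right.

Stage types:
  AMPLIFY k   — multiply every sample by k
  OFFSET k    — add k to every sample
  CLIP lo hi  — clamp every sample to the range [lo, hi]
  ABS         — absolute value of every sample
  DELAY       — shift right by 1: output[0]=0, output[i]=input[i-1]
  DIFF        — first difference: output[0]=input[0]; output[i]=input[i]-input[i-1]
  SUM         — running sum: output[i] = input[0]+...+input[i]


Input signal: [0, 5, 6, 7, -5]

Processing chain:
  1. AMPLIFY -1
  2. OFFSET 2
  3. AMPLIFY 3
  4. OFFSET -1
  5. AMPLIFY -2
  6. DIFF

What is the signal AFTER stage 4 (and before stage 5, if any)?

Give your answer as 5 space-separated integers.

Input: [0, 5, 6, 7, -5]
Stage 1 (AMPLIFY -1): 0*-1=0, 5*-1=-5, 6*-1=-6, 7*-1=-7, -5*-1=5 -> [0, -5, -6, -7, 5]
Stage 2 (OFFSET 2): 0+2=2, -5+2=-3, -6+2=-4, -7+2=-5, 5+2=7 -> [2, -3, -4, -5, 7]
Stage 3 (AMPLIFY 3): 2*3=6, -3*3=-9, -4*3=-12, -5*3=-15, 7*3=21 -> [6, -9, -12, -15, 21]
Stage 4 (OFFSET -1): 6+-1=5, -9+-1=-10, -12+-1=-13, -15+-1=-16, 21+-1=20 -> [5, -10, -13, -16, 20]

Answer: 5 -10 -13 -16 20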